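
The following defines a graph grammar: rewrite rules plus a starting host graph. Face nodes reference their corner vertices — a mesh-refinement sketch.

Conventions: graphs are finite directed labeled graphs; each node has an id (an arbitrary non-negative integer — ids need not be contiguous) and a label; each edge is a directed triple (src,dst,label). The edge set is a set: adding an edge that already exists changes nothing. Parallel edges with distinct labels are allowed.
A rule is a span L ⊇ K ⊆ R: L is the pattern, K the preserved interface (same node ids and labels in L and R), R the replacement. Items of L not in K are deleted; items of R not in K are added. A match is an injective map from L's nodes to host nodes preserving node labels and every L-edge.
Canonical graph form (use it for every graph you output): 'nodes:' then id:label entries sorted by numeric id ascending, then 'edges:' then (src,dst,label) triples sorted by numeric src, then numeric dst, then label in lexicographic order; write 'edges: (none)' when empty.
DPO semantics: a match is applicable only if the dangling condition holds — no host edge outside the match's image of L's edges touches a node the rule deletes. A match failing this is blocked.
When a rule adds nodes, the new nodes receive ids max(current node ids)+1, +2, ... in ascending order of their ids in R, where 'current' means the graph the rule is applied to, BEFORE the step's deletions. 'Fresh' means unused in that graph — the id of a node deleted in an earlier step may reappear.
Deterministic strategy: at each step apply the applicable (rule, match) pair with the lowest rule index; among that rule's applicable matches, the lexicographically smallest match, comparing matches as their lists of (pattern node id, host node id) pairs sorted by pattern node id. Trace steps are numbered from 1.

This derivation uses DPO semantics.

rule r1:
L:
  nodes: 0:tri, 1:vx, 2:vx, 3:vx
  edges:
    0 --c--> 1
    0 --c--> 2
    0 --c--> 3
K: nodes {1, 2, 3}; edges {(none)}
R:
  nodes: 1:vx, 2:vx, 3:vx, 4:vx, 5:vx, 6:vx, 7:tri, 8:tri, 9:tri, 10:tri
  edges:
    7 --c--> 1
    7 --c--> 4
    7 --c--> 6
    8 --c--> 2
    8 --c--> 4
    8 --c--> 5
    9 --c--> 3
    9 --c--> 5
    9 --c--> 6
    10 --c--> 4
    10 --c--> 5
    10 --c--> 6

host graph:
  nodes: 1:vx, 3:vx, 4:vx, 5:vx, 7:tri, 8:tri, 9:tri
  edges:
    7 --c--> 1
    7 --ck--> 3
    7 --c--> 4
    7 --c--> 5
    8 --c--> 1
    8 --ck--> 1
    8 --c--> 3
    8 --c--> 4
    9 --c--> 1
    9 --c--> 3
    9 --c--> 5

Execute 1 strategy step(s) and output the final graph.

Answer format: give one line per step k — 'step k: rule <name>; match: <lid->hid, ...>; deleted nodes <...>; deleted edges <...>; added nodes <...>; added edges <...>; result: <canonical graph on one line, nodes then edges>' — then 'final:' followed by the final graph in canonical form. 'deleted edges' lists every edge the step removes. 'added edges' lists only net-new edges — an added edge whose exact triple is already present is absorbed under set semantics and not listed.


step 1: rule r1; match: 0->9, 1->1, 2->3, 3->5; deleted nodes 9; deleted edges (9,1,c); (9,3,c); (9,5,c); added nodes 10, 11, 12, 13, 14, 15, 16; added edges (13,1,c); (13,10,c); (13,12,c); (14,3,c); (14,10,c); (14,11,c); (15,5,c); (15,11,c); (15,12,c); (16,10,c); (16,11,c); (16,12,c); result: nodes: 1:vx, 3:vx, 4:vx, 5:vx, 7:tri, 8:tri, 10:vx, 11:vx, 12:vx, 13:tri, 14:tri, 15:tri, 16:tri edges: (7,1,c); (7,3,ck); (7,4,c); (7,5,c); (8,1,c); (8,1,ck); (8,3,c); (8,4,c); (13,1,c); (13,10,c); (13,12,c); (14,3,c); (14,10,c); (14,11,c); (15,5,c); (15,11,c); (15,12,c); (16,10,c); (16,11,c); (16,12,c)
final:
nodes: 1:vx, 3:vx, 4:vx, 5:vx, 7:tri, 8:tri, 10:vx, 11:vx, 12:vx, 13:tri, 14:tri, 15:tri, 16:tri
edges: (7,1,c); (7,3,ck); (7,4,c); (7,5,c); (8,1,c); (8,1,ck); (8,3,c); (8,4,c); (13,1,c); (13,10,c); (13,12,c); (14,3,c); (14,10,c); (14,11,c); (15,5,c); (15,11,c); (15,12,c); (16,10,c); (16,11,c); (16,12,c)


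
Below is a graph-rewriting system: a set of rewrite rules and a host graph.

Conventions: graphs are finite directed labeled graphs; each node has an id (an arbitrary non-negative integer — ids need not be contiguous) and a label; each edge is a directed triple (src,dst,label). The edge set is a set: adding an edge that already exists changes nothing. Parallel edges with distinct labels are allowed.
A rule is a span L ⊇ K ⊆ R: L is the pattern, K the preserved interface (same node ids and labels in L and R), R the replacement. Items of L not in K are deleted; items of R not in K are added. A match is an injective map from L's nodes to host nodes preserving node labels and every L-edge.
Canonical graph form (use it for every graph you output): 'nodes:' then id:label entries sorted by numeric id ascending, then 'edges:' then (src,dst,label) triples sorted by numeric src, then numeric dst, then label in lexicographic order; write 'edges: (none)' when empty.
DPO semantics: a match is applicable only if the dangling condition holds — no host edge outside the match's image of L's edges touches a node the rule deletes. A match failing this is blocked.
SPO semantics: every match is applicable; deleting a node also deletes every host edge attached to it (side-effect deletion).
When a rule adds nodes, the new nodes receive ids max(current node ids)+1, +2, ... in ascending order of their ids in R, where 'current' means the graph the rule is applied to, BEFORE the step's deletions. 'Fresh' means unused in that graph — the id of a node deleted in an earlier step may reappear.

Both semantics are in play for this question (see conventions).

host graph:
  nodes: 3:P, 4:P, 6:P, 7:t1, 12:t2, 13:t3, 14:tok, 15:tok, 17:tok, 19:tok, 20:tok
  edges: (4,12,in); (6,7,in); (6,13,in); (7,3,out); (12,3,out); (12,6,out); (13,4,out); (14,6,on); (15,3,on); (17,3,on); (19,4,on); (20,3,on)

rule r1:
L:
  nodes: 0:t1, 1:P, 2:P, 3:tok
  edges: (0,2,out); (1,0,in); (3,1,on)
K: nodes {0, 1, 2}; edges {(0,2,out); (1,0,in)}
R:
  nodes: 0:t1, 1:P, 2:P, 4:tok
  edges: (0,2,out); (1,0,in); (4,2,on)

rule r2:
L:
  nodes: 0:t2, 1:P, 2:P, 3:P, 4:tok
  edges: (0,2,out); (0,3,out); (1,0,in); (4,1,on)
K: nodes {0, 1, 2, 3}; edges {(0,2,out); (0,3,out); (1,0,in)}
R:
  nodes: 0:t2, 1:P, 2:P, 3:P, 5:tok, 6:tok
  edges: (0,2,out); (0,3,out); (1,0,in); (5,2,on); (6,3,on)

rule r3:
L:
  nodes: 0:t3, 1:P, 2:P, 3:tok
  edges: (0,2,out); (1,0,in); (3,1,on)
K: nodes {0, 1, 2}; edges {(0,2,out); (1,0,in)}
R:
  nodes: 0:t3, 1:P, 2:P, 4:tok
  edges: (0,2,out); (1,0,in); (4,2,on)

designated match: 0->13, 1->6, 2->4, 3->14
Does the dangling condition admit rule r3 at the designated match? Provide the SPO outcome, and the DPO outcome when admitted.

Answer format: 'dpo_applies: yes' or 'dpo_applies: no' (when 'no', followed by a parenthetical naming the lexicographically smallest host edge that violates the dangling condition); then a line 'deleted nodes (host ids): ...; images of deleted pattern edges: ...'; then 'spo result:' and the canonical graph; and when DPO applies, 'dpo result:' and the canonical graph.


dpo_applies: yes
deleted nodes (host ids): 14; images of deleted pattern edges: (14,6,on)
spo result:
nodes: 3:P, 4:P, 6:P, 7:t1, 12:t2, 13:t3, 15:tok, 17:tok, 19:tok, 20:tok, 21:tok
edges: (4,12,in); (6,7,in); (6,13,in); (7,3,out); (12,3,out); (12,6,out); (13,4,out); (15,3,on); (17,3,on); (19,4,on); (20,3,on); (21,4,on)
dpo result:
nodes: 3:P, 4:P, 6:P, 7:t1, 12:t2, 13:t3, 15:tok, 17:tok, 19:tok, 20:tok, 21:tok
edges: (4,12,in); (6,7,in); (6,13,in); (7,3,out); (12,3,out); (12,6,out); (13,4,out); (15,3,on); (17,3,on); (19,4,on); (20,3,on); (21,4,on)


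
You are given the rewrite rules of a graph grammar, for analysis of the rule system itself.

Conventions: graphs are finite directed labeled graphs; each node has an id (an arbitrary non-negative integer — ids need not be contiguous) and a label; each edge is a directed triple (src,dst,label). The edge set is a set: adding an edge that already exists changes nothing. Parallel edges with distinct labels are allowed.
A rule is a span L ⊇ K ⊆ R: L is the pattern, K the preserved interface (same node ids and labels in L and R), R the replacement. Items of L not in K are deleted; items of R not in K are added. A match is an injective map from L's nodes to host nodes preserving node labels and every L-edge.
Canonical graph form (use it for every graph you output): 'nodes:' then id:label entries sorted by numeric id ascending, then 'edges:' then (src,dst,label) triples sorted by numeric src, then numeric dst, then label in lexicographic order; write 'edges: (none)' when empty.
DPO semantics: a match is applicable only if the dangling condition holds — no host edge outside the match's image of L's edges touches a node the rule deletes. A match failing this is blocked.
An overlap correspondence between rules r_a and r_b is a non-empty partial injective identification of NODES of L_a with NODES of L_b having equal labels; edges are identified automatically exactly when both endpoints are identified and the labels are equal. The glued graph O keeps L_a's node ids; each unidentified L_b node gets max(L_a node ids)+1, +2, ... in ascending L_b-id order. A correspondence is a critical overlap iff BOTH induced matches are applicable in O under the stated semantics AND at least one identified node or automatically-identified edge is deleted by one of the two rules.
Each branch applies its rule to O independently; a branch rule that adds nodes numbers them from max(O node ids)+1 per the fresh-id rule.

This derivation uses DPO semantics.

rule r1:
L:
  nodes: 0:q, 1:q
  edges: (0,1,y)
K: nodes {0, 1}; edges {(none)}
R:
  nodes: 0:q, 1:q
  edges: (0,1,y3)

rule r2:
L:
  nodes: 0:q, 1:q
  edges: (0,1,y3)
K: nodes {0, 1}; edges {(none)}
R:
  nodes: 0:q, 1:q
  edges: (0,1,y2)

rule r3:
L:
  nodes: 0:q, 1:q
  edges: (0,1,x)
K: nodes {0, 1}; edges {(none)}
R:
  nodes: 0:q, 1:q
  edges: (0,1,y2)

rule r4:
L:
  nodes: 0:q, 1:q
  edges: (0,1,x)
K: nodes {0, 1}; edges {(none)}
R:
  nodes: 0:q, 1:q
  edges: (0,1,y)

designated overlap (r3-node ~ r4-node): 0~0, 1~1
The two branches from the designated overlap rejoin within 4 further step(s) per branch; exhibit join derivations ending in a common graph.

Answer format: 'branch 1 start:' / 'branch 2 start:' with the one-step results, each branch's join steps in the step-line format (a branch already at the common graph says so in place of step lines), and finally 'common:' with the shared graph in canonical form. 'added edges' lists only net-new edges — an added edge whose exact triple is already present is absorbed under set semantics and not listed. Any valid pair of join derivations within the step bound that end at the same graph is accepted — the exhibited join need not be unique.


branch 1 start:
nodes: 0:q, 1:q
edges: (0,1,y2)
branch 2 start:
nodes: 0:q, 1:q
edges: (0,1,y)
branch 1: already at the common graph (0 steps)
branch 2 step 1: rule r1; match: 0->0, 1->1; deleted nodes (none); deleted edges (0,1,y); added nodes (none); added edges (0,1,y3); result: nodes: 0:q, 1:q edges: (0,1,y3)
branch 2 step 2: rule r2; match: 0->0, 1->1; deleted nodes (none); deleted edges (0,1,y3); added nodes (none); added edges (0,1,y2); result: nodes: 0:q, 1:q edges: (0,1,y2)
common:
nodes: 0:q, 1:q
edges: (0,1,y2)


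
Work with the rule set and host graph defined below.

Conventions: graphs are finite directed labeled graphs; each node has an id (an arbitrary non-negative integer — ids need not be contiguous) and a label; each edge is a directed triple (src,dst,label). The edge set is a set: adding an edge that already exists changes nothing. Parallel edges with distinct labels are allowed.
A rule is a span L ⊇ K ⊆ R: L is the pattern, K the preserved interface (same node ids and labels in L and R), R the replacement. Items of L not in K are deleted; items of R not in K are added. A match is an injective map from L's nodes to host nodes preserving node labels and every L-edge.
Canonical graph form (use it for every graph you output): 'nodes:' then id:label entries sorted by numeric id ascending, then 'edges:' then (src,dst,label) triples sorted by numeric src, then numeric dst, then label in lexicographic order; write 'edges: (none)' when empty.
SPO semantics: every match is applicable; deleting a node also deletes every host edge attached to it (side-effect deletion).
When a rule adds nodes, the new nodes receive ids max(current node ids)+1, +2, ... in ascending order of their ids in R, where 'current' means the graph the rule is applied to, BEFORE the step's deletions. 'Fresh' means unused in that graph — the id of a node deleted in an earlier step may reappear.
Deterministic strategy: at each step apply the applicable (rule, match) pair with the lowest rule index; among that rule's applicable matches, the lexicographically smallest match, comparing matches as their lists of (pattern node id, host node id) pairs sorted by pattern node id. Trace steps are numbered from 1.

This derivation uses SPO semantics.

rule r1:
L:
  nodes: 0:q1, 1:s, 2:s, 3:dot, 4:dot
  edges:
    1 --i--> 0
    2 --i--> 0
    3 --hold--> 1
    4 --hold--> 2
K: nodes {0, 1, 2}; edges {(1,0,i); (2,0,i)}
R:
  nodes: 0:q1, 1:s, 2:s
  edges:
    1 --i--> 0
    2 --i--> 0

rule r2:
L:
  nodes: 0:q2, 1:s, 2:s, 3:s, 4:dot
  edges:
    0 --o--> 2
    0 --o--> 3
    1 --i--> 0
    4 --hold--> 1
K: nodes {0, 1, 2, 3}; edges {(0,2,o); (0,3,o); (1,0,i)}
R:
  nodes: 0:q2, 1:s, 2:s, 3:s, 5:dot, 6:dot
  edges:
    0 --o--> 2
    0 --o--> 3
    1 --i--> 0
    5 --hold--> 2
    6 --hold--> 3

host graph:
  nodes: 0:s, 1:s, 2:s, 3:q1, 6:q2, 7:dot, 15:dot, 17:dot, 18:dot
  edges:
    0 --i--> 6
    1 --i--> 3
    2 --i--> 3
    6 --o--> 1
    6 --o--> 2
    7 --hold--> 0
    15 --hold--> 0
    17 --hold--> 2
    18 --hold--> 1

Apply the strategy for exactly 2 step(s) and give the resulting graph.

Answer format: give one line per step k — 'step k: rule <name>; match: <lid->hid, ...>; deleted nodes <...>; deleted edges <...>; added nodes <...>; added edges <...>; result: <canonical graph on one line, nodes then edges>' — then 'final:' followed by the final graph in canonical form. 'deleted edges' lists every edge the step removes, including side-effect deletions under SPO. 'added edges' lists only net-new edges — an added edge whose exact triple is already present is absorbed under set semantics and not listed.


step 1: rule r1; match: 0->3, 1->1, 2->2, 3->18, 4->17; deleted nodes 17, 18; deleted edges (17,2,hold); (18,1,hold); added nodes (none); added edges (none); result: nodes: 0:s, 1:s, 2:s, 3:q1, 6:q2, 7:dot, 15:dot edges: (0,6,i); (1,3,i); (2,3,i); (6,1,o); (6,2,o); (7,0,hold); (15,0,hold)
step 2: rule r2; match: 0->6, 1->0, 2->1, 3->2, 4->7; deleted nodes 7; deleted edges (7,0,hold); added nodes 16, 17; added edges (16,1,hold); (17,2,hold); result: nodes: 0:s, 1:s, 2:s, 3:q1, 6:q2, 15:dot, 16:dot, 17:dot edges: (0,6,i); (1,3,i); (2,3,i); (6,1,o); (6,2,o); (15,0,hold); (16,1,hold); (17,2,hold)
final:
nodes: 0:s, 1:s, 2:s, 3:q1, 6:q2, 15:dot, 16:dot, 17:dot
edges: (0,6,i); (1,3,i); (2,3,i); (6,1,o); (6,2,o); (15,0,hold); (16,1,hold); (17,2,hold)


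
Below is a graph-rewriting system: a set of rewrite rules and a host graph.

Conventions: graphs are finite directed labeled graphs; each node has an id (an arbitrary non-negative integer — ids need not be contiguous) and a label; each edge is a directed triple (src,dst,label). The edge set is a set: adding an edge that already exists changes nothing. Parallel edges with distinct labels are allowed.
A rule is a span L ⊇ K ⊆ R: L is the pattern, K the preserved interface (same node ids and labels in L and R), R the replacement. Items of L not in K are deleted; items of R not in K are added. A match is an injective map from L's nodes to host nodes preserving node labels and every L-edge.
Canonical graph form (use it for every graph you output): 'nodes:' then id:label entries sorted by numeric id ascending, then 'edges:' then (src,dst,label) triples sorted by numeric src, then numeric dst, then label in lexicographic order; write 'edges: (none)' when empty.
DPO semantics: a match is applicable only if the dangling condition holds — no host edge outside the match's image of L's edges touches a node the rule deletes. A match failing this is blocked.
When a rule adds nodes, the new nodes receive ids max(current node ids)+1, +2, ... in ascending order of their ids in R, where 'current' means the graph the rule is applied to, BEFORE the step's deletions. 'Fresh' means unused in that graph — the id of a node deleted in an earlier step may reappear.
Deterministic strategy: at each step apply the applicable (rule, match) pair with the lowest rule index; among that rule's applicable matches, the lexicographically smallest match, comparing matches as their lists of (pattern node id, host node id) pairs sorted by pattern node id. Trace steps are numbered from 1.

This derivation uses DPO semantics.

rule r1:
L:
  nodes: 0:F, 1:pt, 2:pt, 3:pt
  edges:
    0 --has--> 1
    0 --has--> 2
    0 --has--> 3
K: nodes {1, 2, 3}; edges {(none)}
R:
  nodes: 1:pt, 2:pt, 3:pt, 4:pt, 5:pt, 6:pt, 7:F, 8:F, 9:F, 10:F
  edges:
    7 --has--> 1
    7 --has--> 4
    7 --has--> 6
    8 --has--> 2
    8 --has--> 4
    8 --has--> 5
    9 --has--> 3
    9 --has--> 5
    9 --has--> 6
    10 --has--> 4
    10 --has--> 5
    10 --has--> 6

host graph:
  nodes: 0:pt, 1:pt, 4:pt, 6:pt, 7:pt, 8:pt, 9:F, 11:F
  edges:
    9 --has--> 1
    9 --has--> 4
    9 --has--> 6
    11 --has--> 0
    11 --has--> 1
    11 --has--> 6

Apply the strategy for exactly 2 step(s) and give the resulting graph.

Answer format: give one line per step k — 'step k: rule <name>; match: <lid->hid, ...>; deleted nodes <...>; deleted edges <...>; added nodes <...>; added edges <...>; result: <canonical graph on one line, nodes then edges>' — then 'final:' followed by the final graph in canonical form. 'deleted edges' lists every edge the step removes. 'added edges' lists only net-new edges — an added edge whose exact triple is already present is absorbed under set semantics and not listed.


step 1: rule r1; match: 0->9, 1->1, 2->4, 3->6; deleted nodes 9; deleted edges (9,1,has); (9,4,has); (9,6,has); added nodes 12, 13, 14, 15, 16, 17, 18; added edges (15,1,has); (15,12,has); (15,14,has); (16,4,has); (16,12,has); (16,13,has); (17,6,has); (17,13,has); (17,14,has); (18,12,has); (18,13,has); (18,14,has); result: nodes: 0:pt, 1:pt, 4:pt, 6:pt, 7:pt, 8:pt, 11:F, 12:pt, 13:pt, 14:pt, 15:F, 16:F, 17:F, 18:F edges: (11,0,has); (11,1,has); (11,6,has); (15,1,has); (15,12,has); (15,14,has); (16,4,has); (16,12,has); (16,13,has); (17,6,has); (17,13,has); (17,14,has); (18,12,has); (18,13,has); (18,14,has)
step 2: rule r1; match: 0->11, 1->0, 2->1, 3->6; deleted nodes 11; deleted edges (11,0,has); (11,1,has); (11,6,has); added nodes 19, 20, 21, 22, 23, 24, 25; added edges (22,0,has); (22,19,has); (22,21,has); (23,1,has); (23,19,has); (23,20,has); (24,6,has); (24,20,has); (24,21,has); (25,19,has); (25,20,has); (25,21,has); result: nodes: 0:pt, 1:pt, 4:pt, 6:pt, 7:pt, 8:pt, 12:pt, 13:pt, 14:pt, 15:F, 16:F, 17:F, 18:F, 19:pt, 20:pt, 21:pt, 22:F, 23:F, 24:F, 25:F edges: (15,1,has); (15,12,has); (15,14,has); (16,4,has); (16,12,has); (16,13,has); (17,6,has); (17,13,has); (17,14,has); (18,12,has); (18,13,has); (18,14,has); (22,0,has); (22,19,has); (22,21,has); (23,1,has); (23,19,has); (23,20,has); (24,6,has); (24,20,has); (24,21,has); (25,19,has); (25,20,has); (25,21,has)
final:
nodes: 0:pt, 1:pt, 4:pt, 6:pt, 7:pt, 8:pt, 12:pt, 13:pt, 14:pt, 15:F, 16:F, 17:F, 18:F, 19:pt, 20:pt, 21:pt, 22:F, 23:F, 24:F, 25:F
edges: (15,1,has); (15,12,has); (15,14,has); (16,4,has); (16,12,has); (16,13,has); (17,6,has); (17,13,has); (17,14,has); (18,12,has); (18,13,has); (18,14,has); (22,0,has); (22,19,has); (22,21,has); (23,1,has); (23,19,has); (23,20,has); (24,6,has); (24,20,has); (24,21,has); (25,19,has); (25,20,has); (25,21,has)


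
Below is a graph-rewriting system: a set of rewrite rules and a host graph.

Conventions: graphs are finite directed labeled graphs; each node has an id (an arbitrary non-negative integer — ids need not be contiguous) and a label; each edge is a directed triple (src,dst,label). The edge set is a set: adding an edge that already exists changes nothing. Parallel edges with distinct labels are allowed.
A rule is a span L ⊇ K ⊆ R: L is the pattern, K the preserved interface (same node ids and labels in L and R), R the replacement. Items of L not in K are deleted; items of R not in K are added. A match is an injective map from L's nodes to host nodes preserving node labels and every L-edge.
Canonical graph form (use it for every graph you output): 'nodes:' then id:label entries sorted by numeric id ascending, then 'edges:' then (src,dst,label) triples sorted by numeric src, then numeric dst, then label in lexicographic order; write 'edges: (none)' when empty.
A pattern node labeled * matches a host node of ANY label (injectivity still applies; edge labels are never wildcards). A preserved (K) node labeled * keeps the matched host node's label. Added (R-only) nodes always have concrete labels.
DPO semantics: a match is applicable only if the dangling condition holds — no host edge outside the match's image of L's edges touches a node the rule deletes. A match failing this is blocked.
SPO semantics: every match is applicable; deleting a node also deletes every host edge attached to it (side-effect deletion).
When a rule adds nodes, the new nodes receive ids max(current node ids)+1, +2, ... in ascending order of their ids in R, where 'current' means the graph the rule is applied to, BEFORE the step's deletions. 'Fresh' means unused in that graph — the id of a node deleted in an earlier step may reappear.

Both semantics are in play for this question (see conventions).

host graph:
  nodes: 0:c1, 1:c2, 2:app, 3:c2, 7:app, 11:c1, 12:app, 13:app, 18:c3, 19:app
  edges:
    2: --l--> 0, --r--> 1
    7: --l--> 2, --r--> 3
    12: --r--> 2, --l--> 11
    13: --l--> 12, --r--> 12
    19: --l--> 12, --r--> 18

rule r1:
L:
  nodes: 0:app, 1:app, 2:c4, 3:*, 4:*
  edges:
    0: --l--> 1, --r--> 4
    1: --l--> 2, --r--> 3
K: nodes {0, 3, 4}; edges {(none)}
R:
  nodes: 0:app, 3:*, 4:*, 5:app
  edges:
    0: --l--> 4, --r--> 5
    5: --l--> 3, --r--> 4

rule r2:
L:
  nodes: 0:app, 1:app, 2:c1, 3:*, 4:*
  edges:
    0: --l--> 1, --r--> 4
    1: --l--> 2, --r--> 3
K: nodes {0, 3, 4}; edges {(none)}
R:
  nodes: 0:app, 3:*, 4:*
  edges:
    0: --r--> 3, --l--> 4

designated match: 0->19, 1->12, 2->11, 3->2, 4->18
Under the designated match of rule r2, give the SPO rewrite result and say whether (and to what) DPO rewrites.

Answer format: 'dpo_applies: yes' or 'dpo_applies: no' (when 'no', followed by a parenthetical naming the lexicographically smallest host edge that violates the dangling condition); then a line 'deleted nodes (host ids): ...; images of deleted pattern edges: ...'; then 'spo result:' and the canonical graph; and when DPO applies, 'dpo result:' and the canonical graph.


dpo_applies: no
(the rule deletes node 12, which keeps host edge (13,12,l) outside the match image — the dangling condition fails, DPO blocks; SPO proceeds and side-deletes such edges)
deleted nodes (host ids): 11, 12; images of deleted pattern edges: (12,2,r); (12,11,l); (19,12,l); (19,18,r)
spo result:
nodes: 0:c1, 1:c2, 2:app, 3:c2, 7:app, 13:app, 18:c3, 19:app
edges: (2,0,l); (2,1,r); (7,2,l); (7,3,r); (19,2,r); (19,18,l)


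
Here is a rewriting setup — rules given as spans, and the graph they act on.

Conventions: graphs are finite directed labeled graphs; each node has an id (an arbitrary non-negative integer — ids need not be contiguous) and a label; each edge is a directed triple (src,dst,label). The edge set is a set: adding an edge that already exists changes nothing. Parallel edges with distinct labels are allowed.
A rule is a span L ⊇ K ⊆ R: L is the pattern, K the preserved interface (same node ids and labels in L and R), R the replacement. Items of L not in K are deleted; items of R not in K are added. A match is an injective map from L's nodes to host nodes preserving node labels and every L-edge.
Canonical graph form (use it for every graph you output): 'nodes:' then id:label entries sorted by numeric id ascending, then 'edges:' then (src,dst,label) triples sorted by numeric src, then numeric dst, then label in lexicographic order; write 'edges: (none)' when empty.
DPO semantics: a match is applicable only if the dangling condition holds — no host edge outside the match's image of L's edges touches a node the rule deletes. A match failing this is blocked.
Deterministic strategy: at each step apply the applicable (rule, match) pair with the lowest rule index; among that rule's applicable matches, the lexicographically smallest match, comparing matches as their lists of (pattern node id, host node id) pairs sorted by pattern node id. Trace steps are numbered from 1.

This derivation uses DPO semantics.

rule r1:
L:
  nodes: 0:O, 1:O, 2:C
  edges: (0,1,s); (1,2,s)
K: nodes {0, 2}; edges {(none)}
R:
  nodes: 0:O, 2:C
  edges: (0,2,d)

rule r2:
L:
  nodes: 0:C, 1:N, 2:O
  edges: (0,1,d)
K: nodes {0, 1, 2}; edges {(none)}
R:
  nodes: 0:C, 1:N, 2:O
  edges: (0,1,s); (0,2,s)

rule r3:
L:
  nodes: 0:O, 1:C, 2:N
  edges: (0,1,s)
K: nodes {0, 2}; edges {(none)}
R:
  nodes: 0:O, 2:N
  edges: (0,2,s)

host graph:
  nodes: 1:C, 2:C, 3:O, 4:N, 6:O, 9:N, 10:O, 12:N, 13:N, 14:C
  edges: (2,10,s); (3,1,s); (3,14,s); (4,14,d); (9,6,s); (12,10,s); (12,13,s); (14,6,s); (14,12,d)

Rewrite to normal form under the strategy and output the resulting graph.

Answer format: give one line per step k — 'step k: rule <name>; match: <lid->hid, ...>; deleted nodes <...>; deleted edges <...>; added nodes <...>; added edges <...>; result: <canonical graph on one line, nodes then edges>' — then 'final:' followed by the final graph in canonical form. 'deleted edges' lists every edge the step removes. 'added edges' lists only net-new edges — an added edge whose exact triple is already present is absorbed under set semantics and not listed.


step 1: rule r2; match: 0->14, 1->12, 2->3; deleted nodes (none); deleted edges (14,12,d); added nodes (none); added edges (14,3,s); (14,12,s); result: nodes: 1:C, 2:C, 3:O, 4:N, 6:O, 9:N, 10:O, 12:N, 13:N, 14:C edges: (2,10,s); (3,1,s); (3,14,s); (4,14,d); (9,6,s); (12,10,s); (12,13,s); (14,3,s); (14,6,s); (14,12,s)
step 2: rule r3; match: 0->3, 1->1, 2->4; deleted nodes 1; deleted edges (3,1,s); added nodes (none); added edges (3,4,s); result: nodes: 2:C, 3:O, 4:N, 6:O, 9:N, 10:O, 12:N, 13:N, 14:C edges: (2,10,s); (3,4,s); (3,14,s); (4,14,d); (9,6,s); (12,10,s); (12,13,s); (14,3,s); (14,6,s); (14,12,s)
final:
nodes: 2:C, 3:O, 4:N, 6:O, 9:N, 10:O, 12:N, 13:N, 14:C
edges: (2,10,s); (3,4,s); (3,14,s); (4,14,d); (9,6,s); (12,10,s); (12,13,s); (14,3,s); (14,6,s); (14,12,s)


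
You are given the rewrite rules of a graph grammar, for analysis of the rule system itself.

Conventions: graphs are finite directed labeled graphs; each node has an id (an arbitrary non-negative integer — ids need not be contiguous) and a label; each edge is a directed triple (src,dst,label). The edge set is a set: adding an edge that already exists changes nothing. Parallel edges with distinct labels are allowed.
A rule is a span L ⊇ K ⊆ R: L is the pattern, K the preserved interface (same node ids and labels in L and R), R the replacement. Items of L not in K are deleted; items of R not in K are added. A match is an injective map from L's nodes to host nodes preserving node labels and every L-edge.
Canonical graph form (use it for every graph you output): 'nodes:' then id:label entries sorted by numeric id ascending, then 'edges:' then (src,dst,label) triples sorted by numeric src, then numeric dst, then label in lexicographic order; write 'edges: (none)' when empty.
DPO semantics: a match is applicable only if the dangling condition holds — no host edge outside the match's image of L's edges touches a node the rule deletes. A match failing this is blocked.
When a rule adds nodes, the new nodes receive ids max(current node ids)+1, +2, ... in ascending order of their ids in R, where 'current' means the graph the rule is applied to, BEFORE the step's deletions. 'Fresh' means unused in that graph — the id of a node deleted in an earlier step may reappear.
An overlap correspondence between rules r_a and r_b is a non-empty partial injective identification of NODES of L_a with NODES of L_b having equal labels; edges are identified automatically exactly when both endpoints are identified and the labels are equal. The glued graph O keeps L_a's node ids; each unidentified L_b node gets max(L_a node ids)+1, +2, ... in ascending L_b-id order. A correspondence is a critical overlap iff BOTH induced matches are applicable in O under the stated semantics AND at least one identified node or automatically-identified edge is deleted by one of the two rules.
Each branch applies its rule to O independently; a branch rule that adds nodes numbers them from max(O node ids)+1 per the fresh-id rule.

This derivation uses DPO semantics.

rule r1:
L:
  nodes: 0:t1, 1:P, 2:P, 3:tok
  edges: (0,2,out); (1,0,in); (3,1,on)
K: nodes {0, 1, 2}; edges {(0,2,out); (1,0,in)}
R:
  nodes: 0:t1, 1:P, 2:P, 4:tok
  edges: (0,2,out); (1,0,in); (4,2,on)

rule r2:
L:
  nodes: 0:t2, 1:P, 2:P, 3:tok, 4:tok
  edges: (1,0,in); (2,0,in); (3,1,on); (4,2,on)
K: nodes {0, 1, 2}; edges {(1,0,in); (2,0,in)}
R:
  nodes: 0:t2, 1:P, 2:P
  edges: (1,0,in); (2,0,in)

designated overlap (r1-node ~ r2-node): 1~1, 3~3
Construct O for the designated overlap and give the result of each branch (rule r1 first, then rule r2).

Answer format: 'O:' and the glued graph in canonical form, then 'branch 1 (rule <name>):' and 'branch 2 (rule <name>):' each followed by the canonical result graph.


O:
nodes: 0:t1, 1:P, 2:P, 3:tok, 4:t2, 5:P, 6:tok
edges: (0,2,out); (1,0,in); (1,4,in); (3,1,on); (5,4,in); (6,5,on)
branch 1 (rule r1):
nodes: 0:t1, 1:P, 2:P, 4:t2, 5:P, 6:tok, 7:tok
edges: (0,2,out); (1,0,in); (1,4,in); (5,4,in); (6,5,on); (7,2,on)
branch 2 (rule r2):
nodes: 0:t1, 1:P, 2:P, 4:t2, 5:P
edges: (0,2,out); (1,0,in); (1,4,in); (5,4,in)


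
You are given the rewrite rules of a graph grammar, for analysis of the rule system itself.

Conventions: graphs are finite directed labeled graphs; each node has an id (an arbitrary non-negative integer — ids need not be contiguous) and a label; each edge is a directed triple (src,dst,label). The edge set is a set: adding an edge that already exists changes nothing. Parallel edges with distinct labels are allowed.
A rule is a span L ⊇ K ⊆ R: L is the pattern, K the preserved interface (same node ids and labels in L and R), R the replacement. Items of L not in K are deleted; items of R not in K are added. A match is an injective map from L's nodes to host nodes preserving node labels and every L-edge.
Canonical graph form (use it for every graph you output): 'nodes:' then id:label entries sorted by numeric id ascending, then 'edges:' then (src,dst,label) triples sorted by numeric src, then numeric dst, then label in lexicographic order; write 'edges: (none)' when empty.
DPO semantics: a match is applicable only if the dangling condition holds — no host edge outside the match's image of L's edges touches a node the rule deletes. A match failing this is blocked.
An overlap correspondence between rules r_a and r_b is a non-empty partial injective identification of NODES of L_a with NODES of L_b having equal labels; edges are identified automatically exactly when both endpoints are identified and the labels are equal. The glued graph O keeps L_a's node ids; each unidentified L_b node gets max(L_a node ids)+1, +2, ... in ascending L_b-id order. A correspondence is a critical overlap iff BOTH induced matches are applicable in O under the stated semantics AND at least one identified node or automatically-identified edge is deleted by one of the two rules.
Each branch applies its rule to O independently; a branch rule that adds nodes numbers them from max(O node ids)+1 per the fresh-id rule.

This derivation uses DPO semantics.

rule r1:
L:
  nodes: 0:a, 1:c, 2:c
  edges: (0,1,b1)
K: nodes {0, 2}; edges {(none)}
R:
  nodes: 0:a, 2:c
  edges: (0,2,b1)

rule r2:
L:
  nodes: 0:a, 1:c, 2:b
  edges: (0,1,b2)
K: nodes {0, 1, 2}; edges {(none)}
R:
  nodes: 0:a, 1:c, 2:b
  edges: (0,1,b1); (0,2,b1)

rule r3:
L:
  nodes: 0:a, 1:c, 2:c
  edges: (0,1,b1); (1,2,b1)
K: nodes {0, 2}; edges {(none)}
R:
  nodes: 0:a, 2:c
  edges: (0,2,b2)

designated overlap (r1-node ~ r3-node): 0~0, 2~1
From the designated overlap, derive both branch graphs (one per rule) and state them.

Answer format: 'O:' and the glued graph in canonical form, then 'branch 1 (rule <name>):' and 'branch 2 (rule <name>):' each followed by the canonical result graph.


O:
nodes: 0:a, 1:c, 2:c, 3:c
edges: (0,1,b1); (0,2,b1); (2,3,b1)
branch 1 (rule r1):
nodes: 0:a, 2:c, 3:c
edges: (0,2,b1); (2,3,b1)
branch 2 (rule r3):
nodes: 0:a, 1:c, 3:c
edges: (0,1,b1); (0,3,b2)


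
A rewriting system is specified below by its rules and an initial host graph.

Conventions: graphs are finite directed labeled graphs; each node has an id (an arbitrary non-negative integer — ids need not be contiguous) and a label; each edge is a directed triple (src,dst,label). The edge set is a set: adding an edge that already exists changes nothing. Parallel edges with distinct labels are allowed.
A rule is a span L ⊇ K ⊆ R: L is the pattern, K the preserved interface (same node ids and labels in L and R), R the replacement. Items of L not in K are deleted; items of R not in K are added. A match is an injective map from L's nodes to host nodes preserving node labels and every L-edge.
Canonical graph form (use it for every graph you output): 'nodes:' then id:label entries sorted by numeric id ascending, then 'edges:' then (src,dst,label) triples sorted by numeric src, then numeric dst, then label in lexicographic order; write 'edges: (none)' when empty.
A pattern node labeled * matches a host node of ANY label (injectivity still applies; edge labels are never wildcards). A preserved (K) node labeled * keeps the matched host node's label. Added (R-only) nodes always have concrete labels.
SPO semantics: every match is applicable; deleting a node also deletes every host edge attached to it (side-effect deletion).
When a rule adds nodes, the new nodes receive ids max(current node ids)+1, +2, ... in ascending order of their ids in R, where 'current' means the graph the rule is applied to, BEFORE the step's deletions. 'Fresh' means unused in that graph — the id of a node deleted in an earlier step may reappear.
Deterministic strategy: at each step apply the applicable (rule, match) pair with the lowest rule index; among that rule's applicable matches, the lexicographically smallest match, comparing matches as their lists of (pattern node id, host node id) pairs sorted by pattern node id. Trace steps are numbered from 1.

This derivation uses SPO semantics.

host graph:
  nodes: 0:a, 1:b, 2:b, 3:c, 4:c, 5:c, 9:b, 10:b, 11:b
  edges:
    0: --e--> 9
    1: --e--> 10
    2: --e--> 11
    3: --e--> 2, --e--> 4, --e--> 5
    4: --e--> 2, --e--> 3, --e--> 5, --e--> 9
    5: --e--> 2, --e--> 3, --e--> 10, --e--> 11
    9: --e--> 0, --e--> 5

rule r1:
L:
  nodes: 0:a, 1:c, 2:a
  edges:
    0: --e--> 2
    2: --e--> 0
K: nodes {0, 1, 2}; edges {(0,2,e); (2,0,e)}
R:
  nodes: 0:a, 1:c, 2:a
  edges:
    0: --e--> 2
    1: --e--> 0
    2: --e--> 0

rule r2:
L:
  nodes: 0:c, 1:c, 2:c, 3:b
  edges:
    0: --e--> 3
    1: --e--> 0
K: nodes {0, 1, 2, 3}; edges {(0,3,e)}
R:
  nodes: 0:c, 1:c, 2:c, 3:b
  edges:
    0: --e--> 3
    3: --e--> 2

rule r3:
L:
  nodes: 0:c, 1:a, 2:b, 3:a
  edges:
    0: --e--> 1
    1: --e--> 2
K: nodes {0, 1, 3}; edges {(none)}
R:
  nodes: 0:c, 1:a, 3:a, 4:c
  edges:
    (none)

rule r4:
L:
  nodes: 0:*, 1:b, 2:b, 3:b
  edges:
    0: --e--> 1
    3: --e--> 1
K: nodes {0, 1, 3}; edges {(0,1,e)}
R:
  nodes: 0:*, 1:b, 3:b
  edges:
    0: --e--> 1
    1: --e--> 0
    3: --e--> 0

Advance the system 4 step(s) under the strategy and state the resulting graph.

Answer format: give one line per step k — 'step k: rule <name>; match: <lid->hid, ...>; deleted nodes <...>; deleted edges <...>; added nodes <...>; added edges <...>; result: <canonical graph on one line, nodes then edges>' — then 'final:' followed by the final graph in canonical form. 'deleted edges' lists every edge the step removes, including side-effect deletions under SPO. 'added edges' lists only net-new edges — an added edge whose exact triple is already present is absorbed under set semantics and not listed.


step 1: rule r2; match: 0->3, 1->4, 2->5, 3->2; deleted nodes (none); deleted edges (4,3,e); added nodes (none); added edges (2,5,e); result: nodes: 0:a, 1:b, 2:b, 3:c, 4:c, 5:c, 9:b, 10:b, 11:b edges: (0,9,e); (1,10,e); (2,5,e); (2,11,e); (3,2,e); (3,4,e); (3,5,e); (4,2,e); (4,5,e); (4,9,e); (5,2,e); (5,3,e); (5,10,e); (5,11,e); (9,0,e); (9,5,e)
step 2: rule r2; match: 0->3, 1->5, 2->4, 3->2; deleted nodes (none); deleted edges (5,3,e); added nodes (none); added edges (2,4,e); result: nodes: 0:a, 1:b, 2:b, 3:c, 4:c, 5:c, 9:b, 10:b, 11:b edges: (0,9,e); (1,10,e); (2,4,e); (2,5,e); (2,11,e); (3,2,e); (3,4,e); (3,5,e); (4,2,e); (4,5,e); (4,9,e); (5,2,e); (5,10,e); (5,11,e); (9,0,e); (9,5,e)
step 3: rule r2; match: 0->4, 1->3, 2->5, 3->2; deleted nodes (none); deleted edges (3,4,e); added nodes (none); added edges (none); result: nodes: 0:a, 1:b, 2:b, 3:c, 4:c, 5:c, 9:b, 10:b, 11:b edges: (0,9,e); (1,10,e); (2,4,e); (2,5,e); (2,11,e); (3,2,e); (3,5,e); (4,2,e); (4,5,e); (4,9,e); (5,2,e); (5,10,e); (5,11,e); (9,0,e); (9,5,e)
step 4: rule r2; match: 0->5, 1->3, 2->4, 3->2; deleted nodes (none); deleted edges (3,5,e); added nodes (none); added edges (none); result: nodes: 0:a, 1:b, 2:b, 3:c, 4:c, 5:c, 9:b, 10:b, 11:b edges: (0,9,e); (1,10,e); (2,4,e); (2,5,e); (2,11,e); (3,2,e); (4,2,e); (4,5,e); (4,9,e); (5,2,e); (5,10,e); (5,11,e); (9,0,e); (9,5,e)
final:
nodes: 0:a, 1:b, 2:b, 3:c, 4:c, 5:c, 9:b, 10:b, 11:b
edges: (0,9,e); (1,10,e); (2,4,e); (2,5,e); (2,11,e); (3,2,e); (4,2,e); (4,5,e); (4,9,e); (5,2,e); (5,10,e); (5,11,e); (9,0,e); (9,5,e)


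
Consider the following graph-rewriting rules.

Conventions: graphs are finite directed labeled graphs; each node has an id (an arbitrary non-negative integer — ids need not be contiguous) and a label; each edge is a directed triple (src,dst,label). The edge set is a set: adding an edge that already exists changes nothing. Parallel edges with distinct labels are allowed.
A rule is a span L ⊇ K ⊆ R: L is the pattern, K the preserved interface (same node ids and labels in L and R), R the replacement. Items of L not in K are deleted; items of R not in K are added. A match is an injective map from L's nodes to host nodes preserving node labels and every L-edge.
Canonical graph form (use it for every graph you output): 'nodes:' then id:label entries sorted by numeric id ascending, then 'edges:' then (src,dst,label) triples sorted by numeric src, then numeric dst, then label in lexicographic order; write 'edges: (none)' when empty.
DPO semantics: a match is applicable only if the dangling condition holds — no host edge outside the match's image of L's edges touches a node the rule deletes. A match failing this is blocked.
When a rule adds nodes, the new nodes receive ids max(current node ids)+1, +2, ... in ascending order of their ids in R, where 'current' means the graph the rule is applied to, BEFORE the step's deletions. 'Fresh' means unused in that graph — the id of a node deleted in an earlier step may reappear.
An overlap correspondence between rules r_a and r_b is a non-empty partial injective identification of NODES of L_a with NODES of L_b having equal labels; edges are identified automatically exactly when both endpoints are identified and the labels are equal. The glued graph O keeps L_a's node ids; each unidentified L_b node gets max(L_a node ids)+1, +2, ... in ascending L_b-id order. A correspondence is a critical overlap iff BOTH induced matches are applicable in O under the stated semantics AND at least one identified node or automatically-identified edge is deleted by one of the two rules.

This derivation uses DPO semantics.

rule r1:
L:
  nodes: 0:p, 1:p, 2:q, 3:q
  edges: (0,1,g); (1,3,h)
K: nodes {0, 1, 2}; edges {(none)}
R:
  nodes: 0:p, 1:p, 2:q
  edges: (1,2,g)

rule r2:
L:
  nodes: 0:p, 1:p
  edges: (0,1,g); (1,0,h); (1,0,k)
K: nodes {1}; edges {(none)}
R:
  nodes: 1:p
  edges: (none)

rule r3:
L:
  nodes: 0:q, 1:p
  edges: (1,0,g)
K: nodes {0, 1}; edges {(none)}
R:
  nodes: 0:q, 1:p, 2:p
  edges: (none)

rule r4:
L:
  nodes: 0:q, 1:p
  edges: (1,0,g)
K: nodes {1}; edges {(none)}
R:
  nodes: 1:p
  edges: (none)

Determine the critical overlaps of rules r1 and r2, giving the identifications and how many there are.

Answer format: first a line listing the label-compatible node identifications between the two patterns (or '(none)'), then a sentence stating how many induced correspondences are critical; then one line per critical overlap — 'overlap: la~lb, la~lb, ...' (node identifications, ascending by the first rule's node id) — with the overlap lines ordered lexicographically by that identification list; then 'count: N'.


label-compatible node identifications between L(r1) and L(r2): 0~0, 0~1, 1~0, 1~1
1 of the induced correspondences is a critical overlap of r1 and r2.
overlap: 0~0, 1~1
count: 1
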